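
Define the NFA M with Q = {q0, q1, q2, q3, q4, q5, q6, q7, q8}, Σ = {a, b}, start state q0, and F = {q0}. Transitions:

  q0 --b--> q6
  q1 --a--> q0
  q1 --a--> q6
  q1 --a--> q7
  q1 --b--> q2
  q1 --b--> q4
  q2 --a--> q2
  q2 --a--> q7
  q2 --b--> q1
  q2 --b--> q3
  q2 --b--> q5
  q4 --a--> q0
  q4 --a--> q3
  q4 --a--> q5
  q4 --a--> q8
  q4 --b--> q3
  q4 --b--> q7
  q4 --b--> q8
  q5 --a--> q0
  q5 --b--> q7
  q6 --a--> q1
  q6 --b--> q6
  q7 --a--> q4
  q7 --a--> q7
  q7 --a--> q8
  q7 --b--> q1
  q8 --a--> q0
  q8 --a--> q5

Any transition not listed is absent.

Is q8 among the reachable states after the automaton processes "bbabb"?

Yes

Start in {q0}.
Read 'b': q0→{q6}; now {q6}.
Read 'b': q6→{q6}; now {q6}.
Read 'a': q6→{q1}; now {q1}.
Read 'b': q1→{q2, q4}; now {q2, q4}.
Read 'b': q2→{q1, q3, q5}, q4→{q3, q7, q8}; now {q1, q3, q5, q7, q8}.
State q8 is in {q1, q3, q5, q7, q8}.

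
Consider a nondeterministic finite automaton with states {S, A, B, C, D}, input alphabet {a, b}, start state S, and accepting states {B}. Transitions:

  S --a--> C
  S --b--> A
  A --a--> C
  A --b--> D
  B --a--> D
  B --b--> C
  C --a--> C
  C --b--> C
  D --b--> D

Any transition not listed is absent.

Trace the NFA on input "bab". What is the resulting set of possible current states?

{C}

Start in {S}.
Read 'b': S→{A}; now {A}.
Read 'a': A→{C}; now {C}.
Read 'b': C→{C}; now {C}.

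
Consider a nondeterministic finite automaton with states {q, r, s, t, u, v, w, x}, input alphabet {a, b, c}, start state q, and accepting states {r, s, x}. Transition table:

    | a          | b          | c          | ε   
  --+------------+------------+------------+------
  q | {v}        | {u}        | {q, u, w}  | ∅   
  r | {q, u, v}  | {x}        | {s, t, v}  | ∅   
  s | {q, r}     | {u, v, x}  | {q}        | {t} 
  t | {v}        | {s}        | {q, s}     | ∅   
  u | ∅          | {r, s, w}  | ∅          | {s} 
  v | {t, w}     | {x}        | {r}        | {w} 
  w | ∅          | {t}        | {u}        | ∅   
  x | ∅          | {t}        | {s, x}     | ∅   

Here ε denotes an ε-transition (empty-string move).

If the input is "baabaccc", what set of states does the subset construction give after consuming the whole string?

{q, r, s, t, u, v, w}

Start in {q}.
Read 'b': {q} → {s, t, u}.
Read 'a': {s, t, u} → {q, r, v, w}.
Read 'a': {q, r, v, w} → {q, s, t, u, v, w}.
Read 'b': {q, s, t, u, v, w} → {r, s, t, u, v, w, x}.
Read 'a': {r, s, t, u, v, w, x} → {q, r, s, t, u, v, w}.
Read 'c': {q, r, s, t, u, v, w} → {q, r, s, t, u, v, w}.
Read 'c': {q, r, s, t, u, v, w} → {q, r, s, t, u, v, w}.
Read 'c': {q, r, s, t, u, v, w} → {q, r, s, t, u, v, w}.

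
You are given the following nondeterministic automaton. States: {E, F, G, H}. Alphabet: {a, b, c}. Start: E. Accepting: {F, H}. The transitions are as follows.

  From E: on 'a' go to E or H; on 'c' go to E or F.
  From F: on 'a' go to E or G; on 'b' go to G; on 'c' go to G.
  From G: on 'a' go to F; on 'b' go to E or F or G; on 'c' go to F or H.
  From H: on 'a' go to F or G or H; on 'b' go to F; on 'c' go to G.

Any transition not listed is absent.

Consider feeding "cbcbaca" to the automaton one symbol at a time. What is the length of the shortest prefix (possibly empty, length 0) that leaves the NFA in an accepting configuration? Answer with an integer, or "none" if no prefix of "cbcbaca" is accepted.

Start in {E}.
Read 'c': E→{E, F}; now {E, F}.
None of the earlier sets intersect F, but {E, F} does.

1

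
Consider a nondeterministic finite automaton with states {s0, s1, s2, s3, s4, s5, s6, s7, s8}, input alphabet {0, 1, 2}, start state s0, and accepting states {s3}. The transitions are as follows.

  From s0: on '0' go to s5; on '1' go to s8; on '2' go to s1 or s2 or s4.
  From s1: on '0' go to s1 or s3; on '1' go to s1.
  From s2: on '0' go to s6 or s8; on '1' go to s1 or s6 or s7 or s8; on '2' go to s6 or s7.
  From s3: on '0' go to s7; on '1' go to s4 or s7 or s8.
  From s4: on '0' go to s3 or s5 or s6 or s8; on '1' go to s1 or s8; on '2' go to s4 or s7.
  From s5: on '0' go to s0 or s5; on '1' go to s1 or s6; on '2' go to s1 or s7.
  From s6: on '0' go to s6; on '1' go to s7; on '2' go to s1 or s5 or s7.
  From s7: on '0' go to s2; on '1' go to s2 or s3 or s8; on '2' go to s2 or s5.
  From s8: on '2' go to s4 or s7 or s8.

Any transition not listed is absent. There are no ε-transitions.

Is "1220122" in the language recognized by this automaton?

Start in {s0}.
Read '1': {s0} → {s8}.
Read '2': {s8} → {s4, s7, s8}.
Read '2': {s4, s7, s8} → {s2, s4, s5, s7, s8}.
Read '0': {s2, s4, s5, s7, s8} → {s0, s2, s3, s5, s6, s8}.
Read '1': {s0, s2, s3, s5, s6, s8} → {s1, s4, s6, s7, s8}.
Read '2': {s1, s4, s6, s7, s8} → {s1, s2, s4, s5, s7, s8}.
Read '2': {s1, s2, s4, s5, s7, s8} → {s1, s2, s4, s5, s6, s7, s8}.
The final set {s1, s2, s4, s5, s6, s7, s8} contains no accepting state.

No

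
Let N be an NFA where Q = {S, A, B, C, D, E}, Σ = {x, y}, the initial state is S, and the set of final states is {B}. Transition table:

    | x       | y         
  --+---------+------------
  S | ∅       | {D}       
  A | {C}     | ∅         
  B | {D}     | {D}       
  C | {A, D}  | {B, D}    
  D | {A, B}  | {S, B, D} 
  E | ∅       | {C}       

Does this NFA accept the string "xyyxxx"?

No

Start in {S}.
Read 'x': {S} → ∅.
The set is empty and remains empty for the remaining 5 symbols.
The final set ∅ contains no accepting state.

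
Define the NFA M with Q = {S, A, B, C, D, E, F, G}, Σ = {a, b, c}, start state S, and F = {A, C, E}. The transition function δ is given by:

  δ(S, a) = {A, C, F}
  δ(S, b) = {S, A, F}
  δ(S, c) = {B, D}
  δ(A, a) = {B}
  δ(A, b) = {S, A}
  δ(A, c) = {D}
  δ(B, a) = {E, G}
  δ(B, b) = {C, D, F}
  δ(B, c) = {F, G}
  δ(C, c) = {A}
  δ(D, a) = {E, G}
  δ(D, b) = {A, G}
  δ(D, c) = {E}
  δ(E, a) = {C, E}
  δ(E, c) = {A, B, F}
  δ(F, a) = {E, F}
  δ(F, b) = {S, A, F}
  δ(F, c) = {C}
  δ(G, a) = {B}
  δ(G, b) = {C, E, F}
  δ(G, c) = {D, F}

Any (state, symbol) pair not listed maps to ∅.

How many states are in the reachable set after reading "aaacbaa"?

Start in {S}.
Read 'a': {S} → {A, C, F}.
Read 'a': {A, C, F} → {B, E, F}.
Read 'a': {B, E, F} → {C, E, F, G}.
Read 'c': {C, E, F, G} → {A, B, C, D, F}.
Read 'b': {A, B, C, D, F} → {S, A, C, D, F, G}.
Read 'a': {S, A, C, D, F, G} → {A, B, C, E, F, G}.
Read 'a': {A, B, C, E, F, G} → {B, C, E, F, G}.
That set has 5 states.

5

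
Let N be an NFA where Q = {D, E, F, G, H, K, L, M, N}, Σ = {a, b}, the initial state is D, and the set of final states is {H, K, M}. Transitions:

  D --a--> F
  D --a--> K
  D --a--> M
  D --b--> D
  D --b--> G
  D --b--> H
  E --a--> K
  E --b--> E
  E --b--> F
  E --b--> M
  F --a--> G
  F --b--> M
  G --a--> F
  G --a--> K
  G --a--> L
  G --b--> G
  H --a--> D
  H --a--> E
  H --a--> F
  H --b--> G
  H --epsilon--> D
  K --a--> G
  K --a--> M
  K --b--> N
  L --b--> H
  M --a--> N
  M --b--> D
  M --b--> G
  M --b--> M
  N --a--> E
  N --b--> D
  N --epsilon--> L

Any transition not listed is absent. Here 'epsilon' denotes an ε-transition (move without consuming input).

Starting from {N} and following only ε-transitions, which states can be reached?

{L, N}

Begin with {N}.
ε-move N → L; add L.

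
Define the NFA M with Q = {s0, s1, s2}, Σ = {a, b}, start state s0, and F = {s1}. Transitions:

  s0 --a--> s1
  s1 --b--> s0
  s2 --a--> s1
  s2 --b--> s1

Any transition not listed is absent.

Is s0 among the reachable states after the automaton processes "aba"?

No

Start in {s0}.
Read 'a': {s0} → {s1}.
Read 'b': {s1} → {s0}.
Read 'a': {s0} → {s1}.
State s0 is not in {s1}.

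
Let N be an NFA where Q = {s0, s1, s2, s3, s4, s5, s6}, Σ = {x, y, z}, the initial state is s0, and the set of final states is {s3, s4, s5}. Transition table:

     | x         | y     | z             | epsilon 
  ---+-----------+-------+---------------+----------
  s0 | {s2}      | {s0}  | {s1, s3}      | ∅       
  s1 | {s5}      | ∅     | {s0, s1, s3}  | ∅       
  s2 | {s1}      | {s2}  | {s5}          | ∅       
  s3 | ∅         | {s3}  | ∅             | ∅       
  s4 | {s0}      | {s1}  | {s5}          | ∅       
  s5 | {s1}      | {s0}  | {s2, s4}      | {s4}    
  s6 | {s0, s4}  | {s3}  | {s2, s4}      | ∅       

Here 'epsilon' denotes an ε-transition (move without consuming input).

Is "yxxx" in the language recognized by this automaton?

Start in {s0}.
Read 'y': s0→{s0}; now {s0}.
Read 'x': s0→{s2}; now {s2}.
Read 'x': s2→{s1}; now {s1}.
Read 'x': s1→{s5}; union {s5}; ε-closure = {s4, s5}.
The final set {s4, s5} contains the accepting states s4, s5.

Yes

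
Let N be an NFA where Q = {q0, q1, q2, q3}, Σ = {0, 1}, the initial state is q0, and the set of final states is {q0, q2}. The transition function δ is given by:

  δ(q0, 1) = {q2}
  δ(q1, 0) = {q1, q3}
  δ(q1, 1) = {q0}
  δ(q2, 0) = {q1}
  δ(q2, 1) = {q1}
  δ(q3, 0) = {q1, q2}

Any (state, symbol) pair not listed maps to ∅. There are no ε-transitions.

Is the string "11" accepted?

Start in {q0}.
Read '1': {q0} → {q2}.
Read '1': {q2} → {q1}.
The final set {q1} contains no accepting state.

No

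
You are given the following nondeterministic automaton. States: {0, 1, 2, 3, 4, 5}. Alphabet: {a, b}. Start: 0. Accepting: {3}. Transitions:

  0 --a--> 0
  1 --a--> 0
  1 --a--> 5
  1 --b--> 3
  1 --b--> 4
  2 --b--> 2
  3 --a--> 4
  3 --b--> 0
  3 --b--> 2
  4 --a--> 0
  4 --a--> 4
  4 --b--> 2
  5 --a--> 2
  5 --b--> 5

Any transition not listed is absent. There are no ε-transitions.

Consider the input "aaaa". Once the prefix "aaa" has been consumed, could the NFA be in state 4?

No

Start in {0}.
Read 'a': {0} → {0}.
Read 'a': {0} → {0}.
Read 'a': {0} → {0}.
State 4 is not in {0}.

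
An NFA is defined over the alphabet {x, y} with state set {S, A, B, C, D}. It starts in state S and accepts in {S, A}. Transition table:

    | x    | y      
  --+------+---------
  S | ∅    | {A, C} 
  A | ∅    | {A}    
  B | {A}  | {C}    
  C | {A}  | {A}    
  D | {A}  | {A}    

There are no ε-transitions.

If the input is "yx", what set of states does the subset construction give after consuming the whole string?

{A}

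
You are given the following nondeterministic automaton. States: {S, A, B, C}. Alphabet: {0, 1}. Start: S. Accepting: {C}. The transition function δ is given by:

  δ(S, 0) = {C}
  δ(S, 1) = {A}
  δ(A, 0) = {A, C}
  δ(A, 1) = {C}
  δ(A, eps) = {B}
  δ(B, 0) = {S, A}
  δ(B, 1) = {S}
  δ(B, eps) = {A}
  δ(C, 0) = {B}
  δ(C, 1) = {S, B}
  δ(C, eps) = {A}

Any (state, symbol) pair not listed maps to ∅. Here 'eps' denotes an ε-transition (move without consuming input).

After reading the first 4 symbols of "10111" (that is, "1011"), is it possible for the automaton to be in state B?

Yes

Start in {S}.
Read '1': S→{A}; union {A}; ε-closure = {A, B}.
Read '0': A→{A, C}, B→{S, A}; union {S, A, C}; ε-closure = {S, A, B, C}.
Read '1': S→{A}, A→{C}, B→{S}, C→{S, B}; now {S, A, B, C}.
Read '1': S→{A}, A→{C}, B→{S}, C→{S, B}; now {S, A, B, C}.
State B is in {S, A, B, C}.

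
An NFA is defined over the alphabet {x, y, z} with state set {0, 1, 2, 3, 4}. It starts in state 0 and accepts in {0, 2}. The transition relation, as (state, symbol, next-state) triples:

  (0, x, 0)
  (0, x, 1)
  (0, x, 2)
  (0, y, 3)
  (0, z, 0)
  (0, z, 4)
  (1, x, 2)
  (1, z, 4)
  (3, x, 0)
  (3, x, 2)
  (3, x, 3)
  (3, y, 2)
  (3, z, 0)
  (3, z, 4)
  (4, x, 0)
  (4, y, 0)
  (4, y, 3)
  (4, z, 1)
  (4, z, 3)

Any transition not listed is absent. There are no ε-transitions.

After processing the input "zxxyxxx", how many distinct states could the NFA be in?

4

Start in {0}.
Read 'z': 0→{0, 4}; now {0, 4}.
Read 'x': 0→{0, 1, 2}, 4→{0}; now {0, 1, 2}.
Read 'x': 0→{0, 1, 2}, 1→{2}, 2→∅; now {0, 1, 2}.
Read 'y': 0→{3}, 1→∅, 2→∅; now {3}.
Read 'x': 3→{0, 2, 3}; now {0, 2, 3}.
Read 'x': 0→{0, 1, 2}, 2→∅, 3→{0, 2, 3}; now {0, 1, 2, 3}.
Read 'x': 0→{0, 1, 2}, 1→{2}, 2→∅, 3→{0, 2, 3}; now {0, 1, 2, 3}.
That set has 4 states.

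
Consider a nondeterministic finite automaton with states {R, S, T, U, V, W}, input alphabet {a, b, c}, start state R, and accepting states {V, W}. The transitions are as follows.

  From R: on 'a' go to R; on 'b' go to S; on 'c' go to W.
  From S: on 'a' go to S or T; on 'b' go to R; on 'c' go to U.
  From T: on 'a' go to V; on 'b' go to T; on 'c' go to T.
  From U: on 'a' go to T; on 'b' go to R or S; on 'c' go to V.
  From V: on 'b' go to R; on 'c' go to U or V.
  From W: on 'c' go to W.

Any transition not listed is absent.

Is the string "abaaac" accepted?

Start in {R}.
Read 'a': R→{R}; now {R}.
Read 'b': R→{S}; now {S}.
Read 'a': S→{S, T}; now {S, T}.
Read 'a': S→{S, T}, T→{V}; now {S, T, V}.
Read 'a': S→{S, T}, T→{V}, V→∅; now {S, T, V}.
Read 'c': S→{U}, T→{T}, V→{U, V}; now {T, U, V}.
The final set {T, U, V} contains the accepting state V.

Yes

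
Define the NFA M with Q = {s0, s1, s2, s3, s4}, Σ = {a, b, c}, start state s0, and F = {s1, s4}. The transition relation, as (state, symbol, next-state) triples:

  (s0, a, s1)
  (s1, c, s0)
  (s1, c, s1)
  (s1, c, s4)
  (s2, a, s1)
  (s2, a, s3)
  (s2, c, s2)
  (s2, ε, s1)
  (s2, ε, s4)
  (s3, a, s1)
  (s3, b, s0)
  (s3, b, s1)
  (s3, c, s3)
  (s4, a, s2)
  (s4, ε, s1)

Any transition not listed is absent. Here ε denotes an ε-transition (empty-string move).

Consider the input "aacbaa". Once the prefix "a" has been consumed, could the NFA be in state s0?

Start in {s0}.
Read 'a': s0→{s1}; now {s1}.
State s0 is not in {s1}.

No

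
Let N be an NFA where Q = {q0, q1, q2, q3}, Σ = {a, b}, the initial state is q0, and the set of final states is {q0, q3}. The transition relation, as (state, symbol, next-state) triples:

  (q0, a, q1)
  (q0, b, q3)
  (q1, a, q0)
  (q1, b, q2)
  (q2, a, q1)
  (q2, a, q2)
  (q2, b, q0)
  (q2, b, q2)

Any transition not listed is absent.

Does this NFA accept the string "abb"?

Yes

Start in {q0}.
Read 'a': q0→{q1}; now {q1}.
Read 'b': q1→{q2}; now {q2}.
Read 'b': q2→{q0, q2}; now {q0, q2}.
The final set {q0, q2} contains the accepting state q0.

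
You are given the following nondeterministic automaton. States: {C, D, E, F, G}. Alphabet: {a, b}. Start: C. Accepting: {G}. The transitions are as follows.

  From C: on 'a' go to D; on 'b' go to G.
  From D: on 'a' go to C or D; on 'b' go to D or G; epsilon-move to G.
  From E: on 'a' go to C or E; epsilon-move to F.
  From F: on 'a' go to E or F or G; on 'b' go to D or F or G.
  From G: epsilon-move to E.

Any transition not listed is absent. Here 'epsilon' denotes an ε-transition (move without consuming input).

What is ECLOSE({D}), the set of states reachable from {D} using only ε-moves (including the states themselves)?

Begin with {D}.
ε-move D → G; add G.
ε-move G → E; add E.
ε-move E → F; add F.

{D, E, F, G}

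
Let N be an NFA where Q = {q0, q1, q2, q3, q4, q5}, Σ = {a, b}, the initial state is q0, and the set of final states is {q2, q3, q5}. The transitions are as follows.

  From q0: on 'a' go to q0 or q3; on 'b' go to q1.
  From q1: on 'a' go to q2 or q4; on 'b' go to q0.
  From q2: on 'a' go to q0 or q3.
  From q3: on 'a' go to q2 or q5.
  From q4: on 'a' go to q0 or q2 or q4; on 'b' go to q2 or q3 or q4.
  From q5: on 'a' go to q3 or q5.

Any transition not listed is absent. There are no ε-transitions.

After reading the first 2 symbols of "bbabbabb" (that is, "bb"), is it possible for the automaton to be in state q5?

Start in {q0}.
Read 'b': {q0} → {q1}.
Read 'b': {q1} → {q0}.
State q5 is not in {q0}.

No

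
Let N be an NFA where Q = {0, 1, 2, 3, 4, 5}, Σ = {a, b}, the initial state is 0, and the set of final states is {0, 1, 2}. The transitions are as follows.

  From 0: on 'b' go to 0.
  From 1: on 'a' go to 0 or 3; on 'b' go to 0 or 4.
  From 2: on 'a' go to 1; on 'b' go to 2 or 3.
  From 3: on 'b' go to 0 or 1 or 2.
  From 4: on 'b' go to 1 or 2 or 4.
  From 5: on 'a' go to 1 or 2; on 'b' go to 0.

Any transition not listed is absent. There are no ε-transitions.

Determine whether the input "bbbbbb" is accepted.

Start in {0}.
Read 'b': {0} → {0}.
Read 'b': {0} → {0}.
Read 'b': {0} → {0}.
Read 'b': {0} → {0}.
Read 'b': {0} → {0}.
Read 'b': {0} → {0}.
The final set {0} contains the accepting state 0.

Yes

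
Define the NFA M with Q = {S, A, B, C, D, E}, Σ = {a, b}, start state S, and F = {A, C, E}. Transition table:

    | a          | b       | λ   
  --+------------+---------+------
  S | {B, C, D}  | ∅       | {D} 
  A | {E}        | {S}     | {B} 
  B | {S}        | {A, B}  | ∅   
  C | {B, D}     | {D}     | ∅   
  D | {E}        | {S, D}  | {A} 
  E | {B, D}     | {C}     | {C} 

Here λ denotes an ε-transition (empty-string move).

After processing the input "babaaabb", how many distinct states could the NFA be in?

Start: ε-closure({S}) = {S, A, B, D}.
Read 'b': {S, A, B, D} → {S, A, B, D}.
Read 'a': {S, A, B, D} → {S, A, B, C, D, E}.
Read 'b': {S, A, B, C, D, E} → {S, A, B, C, D}.
Read 'a': {S, A, B, C, D} → {S, A, B, C, D, E}.
Read 'a': {S, A, B, C, D, E} → {S, A, B, C, D, E}.
Read 'a': {S, A, B, C, D, E} → {S, A, B, C, D, E}.
Read 'b': {S, A, B, C, D, E} → {S, A, B, C, D}.
Read 'b': {S, A, B, C, D} → {S, A, B, D}.
That set has 4 states.

4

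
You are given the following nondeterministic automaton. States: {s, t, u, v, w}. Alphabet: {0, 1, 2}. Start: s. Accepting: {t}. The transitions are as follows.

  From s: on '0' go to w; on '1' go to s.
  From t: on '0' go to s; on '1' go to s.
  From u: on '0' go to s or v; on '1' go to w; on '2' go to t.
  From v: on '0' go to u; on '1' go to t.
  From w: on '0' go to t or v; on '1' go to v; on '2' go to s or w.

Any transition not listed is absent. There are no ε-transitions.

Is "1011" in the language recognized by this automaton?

Yes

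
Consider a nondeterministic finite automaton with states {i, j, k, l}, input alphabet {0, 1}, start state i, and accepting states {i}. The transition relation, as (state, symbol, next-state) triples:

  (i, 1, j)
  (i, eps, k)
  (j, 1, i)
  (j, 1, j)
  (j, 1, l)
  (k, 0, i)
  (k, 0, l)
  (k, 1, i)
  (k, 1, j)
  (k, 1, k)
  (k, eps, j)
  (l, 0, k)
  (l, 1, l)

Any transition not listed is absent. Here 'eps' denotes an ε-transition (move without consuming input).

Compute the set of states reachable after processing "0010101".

Start: ε-closure({i}) = {i, j, k}.
Read '0': {i, j, k} → {i, j, k, l}.
Read '0': {i, j, k, l} → {i, j, k, l}.
Read '1': {i, j, k, l} → {i, j, k, l}.
Read '0': {i, j, k, l} → {i, j, k, l}.
Read '1': {i, j, k, l} → {i, j, k, l}.
Read '0': {i, j, k, l} → {i, j, k, l}.
Read '1': {i, j, k, l} → {i, j, k, l}.

{i, j, k, l}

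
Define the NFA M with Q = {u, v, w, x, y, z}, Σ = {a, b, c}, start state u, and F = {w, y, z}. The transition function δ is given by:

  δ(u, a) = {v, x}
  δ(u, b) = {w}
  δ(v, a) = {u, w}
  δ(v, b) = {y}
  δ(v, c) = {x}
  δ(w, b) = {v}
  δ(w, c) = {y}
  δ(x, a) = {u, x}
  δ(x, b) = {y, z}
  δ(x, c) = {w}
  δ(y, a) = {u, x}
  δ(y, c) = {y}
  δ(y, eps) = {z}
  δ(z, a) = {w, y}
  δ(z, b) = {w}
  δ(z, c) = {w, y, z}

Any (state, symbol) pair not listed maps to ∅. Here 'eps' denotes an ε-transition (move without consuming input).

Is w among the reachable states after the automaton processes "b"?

Yes

Start in {u}.
Read 'b': {u} → {w}.
State w is in {w}.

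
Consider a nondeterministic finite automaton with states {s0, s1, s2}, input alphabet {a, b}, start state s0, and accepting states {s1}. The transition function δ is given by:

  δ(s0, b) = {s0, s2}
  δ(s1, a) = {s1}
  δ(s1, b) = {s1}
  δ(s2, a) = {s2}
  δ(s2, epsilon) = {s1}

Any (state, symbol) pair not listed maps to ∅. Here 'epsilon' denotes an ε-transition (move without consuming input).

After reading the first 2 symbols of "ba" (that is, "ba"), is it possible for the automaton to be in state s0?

No

Start in {s0}.
Read 'b': {s0} → {s0, s1, s2}.
Read 'a': {s0, s1, s2} → {s1, s2}.
State s0 is not in {s1, s2}.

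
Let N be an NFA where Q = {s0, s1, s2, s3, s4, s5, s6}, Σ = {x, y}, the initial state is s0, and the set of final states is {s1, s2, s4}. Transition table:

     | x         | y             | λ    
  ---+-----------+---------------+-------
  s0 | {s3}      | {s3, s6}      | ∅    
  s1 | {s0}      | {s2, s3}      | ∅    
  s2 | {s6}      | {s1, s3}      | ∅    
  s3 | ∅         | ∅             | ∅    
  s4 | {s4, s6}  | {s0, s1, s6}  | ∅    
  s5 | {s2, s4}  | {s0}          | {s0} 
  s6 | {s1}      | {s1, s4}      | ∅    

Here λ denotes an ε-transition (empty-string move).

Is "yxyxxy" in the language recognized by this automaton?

Start in {s0}.
Read 'y': {s0} → {s3, s6}.
Read 'x': {s3, s6} → {s1}.
Read 'y': {s1} → {s2, s3}.
Read 'x': {s2, s3} → {s6}.
Read 'x': {s6} → {s1}.
Read 'y': {s1} → {s2, s3}.
The final set {s2, s3} contains the accepting state s2.

Yes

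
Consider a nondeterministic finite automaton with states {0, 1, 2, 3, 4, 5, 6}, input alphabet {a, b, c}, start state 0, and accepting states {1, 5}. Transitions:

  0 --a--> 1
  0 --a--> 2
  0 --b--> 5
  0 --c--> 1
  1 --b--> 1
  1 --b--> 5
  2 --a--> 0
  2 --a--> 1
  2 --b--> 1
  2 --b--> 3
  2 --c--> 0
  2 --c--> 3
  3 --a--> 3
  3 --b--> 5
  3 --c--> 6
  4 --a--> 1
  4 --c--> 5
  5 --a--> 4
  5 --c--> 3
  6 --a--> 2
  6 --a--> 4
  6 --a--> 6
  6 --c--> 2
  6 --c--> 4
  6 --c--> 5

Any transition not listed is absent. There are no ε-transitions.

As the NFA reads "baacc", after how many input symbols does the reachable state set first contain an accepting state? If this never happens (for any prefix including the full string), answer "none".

1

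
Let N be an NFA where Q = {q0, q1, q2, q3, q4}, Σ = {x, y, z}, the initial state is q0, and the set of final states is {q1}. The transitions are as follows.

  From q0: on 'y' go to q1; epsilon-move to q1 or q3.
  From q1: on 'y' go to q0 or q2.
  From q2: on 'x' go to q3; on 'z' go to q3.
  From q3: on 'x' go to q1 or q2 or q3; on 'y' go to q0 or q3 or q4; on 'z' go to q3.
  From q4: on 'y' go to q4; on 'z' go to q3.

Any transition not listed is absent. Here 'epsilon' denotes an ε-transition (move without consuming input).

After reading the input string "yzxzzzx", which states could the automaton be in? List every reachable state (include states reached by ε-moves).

Start: ε-closure({q0}) = {q0, q1, q3}.
Read 'y': q0→{q1}, q1→{q0, q2}, q3→{q0, q3, q4}; now {q0, q1, q2, q3, q4}.
Read 'z': q0→∅, q1→∅, q2→{q3}, q3→{q3}, q4→{q3}; now {q3}.
Read 'x': q3→{q1, q2, q3}; now {q1, q2, q3}.
Read 'z': q1→∅, q2→{q3}, q3→{q3}; now {q3}.
Read 'z': q3→{q3}; now {q3}.
Read 'z': q3→{q3}; now {q3}.
Read 'x': q3→{q1, q2, q3}; now {q1, q2, q3}.

{q1, q2, q3}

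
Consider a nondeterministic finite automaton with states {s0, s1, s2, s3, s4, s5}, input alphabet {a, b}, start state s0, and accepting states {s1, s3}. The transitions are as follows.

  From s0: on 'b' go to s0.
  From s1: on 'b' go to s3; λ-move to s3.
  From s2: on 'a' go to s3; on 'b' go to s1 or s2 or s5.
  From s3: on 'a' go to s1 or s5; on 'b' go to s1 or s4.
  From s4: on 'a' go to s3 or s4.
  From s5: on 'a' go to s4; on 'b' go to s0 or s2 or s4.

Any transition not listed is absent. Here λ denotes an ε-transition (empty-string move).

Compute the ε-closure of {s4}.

{s4}

Begin with {s4}.
No ε-moves leave this set, so the closure equals the set itself.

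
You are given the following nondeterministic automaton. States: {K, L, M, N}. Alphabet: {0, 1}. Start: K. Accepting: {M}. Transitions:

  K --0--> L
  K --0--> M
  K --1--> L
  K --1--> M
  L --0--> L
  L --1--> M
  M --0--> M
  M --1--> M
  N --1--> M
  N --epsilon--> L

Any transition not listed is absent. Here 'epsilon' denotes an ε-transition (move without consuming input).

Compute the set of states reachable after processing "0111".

Start in {K}.
Read '0': K→{L, M}; now {L, M}.
Read '1': L→{M}, M→{M}; now {M}.
Read '1': M→{M}; now {M}.
Read '1': M→{M}; now {M}.

{M}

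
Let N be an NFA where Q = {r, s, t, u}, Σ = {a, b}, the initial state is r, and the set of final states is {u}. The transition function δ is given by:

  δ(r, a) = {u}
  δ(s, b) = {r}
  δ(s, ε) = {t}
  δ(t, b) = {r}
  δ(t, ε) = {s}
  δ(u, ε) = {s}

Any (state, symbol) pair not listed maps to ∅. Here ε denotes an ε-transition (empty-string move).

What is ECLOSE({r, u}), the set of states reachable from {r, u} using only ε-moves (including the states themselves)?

Begin with {r, u}.
ε-move u → s; add s.
ε-move s → t; add t.

{r, s, t, u}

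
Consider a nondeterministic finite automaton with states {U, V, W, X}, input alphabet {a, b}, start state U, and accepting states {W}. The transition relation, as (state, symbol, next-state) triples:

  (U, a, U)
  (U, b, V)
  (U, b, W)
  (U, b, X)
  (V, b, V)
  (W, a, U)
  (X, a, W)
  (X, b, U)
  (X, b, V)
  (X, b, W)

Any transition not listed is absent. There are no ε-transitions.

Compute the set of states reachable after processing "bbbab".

{V, W, X}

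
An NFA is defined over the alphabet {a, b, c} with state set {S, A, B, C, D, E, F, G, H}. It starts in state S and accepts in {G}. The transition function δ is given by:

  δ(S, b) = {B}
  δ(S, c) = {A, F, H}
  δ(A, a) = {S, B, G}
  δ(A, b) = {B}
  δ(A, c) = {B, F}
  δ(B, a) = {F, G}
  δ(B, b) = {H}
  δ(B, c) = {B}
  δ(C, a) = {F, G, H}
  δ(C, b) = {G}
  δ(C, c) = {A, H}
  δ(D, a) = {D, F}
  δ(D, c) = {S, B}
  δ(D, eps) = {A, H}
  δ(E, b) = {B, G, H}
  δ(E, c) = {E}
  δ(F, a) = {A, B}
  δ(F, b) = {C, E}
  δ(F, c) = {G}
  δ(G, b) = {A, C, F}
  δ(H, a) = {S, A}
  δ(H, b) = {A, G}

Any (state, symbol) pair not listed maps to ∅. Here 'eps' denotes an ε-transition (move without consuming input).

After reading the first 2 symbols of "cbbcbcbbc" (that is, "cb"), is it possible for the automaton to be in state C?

Yes

Start in {S}.
Read 'c': S→{A, F, H}; now {A, F, H}.
Read 'b': A→{B}, F→{C, E}, H→{A, G}; now {A, B, C, E, G}.
State C is in {A, B, C, E, G}.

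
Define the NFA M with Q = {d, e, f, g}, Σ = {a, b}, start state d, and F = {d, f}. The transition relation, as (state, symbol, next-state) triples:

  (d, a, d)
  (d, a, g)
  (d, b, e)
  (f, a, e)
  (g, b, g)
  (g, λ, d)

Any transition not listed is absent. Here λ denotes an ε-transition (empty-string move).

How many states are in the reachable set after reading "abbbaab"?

Start in {d}.
Read 'a': d→{d, g}; now {d, g}.
Read 'b': d→{e}, g→{g}; union {e, g}; ε-closure = {d, e, g}.
Read 'b': d→{e}, e→∅, g→{g}; union {e, g}; ε-closure = {d, e, g}.
Read 'b': d→{e}, e→∅, g→{g}; union {e, g}; ε-closure = {d, e, g}.
Read 'a': d→{d, g}, e→∅, g→∅; now {d, g}.
Read 'a': d→{d, g}, g→∅; now {d, g}.
Read 'b': d→{e}, g→{g}; union {e, g}; ε-closure = {d, e, g}.
That set has 3 states.

3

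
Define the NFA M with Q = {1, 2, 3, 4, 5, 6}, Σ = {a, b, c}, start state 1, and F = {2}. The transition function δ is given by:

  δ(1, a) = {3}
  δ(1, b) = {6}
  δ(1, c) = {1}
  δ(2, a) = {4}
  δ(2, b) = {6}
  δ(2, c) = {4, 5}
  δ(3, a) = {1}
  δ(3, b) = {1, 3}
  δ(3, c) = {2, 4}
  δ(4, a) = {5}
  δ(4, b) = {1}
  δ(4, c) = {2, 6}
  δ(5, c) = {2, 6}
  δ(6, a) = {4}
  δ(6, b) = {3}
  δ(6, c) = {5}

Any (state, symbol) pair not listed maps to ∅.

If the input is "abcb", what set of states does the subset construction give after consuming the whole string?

Start in {1}.
Read 'a': {1} → {3}.
Read 'b': {3} → {1, 3}.
Read 'c': {1, 3} → {1, 2, 4}.
Read 'b': {1, 2, 4} → {1, 6}.

{1, 6}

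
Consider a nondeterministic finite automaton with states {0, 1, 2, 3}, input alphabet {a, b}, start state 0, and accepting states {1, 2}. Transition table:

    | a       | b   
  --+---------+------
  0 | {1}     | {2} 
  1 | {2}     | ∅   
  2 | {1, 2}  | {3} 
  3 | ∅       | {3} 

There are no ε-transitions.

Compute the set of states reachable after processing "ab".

∅

Start in {0}.
Read 'a': 0→{1}; now {1}.
Read 'b': 1→∅; now ∅.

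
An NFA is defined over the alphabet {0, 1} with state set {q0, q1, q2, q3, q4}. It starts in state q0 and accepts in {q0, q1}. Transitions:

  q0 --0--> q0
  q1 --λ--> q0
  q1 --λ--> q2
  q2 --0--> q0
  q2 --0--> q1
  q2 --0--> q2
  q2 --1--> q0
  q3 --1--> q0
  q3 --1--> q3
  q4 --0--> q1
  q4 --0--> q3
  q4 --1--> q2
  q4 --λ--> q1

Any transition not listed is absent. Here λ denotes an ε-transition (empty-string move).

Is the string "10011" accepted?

Start in {q0}.
Read '1': q0→∅; now ∅.
The set is empty and remains empty for the remaining 4 symbols.
The final set ∅ contains no accepting state.

No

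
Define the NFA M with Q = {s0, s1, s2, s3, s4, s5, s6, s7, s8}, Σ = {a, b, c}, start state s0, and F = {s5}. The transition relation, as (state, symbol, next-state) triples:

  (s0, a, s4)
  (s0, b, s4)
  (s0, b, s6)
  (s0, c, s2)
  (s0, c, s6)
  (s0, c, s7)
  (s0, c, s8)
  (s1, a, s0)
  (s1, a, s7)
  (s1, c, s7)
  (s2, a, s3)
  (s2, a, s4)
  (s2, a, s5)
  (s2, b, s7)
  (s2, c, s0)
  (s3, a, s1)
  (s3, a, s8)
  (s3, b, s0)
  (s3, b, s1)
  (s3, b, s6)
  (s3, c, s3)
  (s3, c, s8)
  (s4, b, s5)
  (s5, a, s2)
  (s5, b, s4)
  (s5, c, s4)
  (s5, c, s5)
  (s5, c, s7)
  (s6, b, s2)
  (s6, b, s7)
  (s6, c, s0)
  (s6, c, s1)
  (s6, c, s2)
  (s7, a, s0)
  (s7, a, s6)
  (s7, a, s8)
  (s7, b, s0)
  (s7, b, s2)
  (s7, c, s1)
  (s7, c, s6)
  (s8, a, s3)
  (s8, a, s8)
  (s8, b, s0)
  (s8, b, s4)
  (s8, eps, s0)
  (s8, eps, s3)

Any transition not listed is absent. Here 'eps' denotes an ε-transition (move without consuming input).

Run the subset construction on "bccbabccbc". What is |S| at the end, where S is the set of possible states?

9

Start in {s0}.
Read 'b': s0→{s4, s6}; now {s4, s6}.
Read 'c': s4→∅, s6→{s0, s1, s2}; now {s0, s1, s2}.
Read 'c': s0→{s2, s6, s7, s8}, s1→{s7}, s2→{s0}; union {s0, s2, s6, s7, s8}; ε-closure = {s0, s2, s3, s6, s7, s8}.
Read 'b': s0→{s4, s6}, s2→{s7}, s3→{s0, s1, s6}, s6→{s2, s7}, s7→{s0, s2}, s8→{s0, s4}; now {s0, s1, s2, s4, s6, s7}.
Read 'a': s0→{s4}, s1→{s0, s7}, s2→{s3, s4, s5}, s4→∅, s6→∅, s7→{s0, s6, s8}; now {s0, s3, s4, s5, s6, s7, s8}.
Read 'b': s0→{s4, s6}, s3→{s0, s1, s6}, s4→{s5}, s5→{s4}, s6→{s2, s7}, s7→{s0, s2}, s8→{s0, s4}; now {s0, s1, s2, s4, s5, s6, s7}.
Read 'c': s0→{s2, s6, s7, s8}, s1→{s7}, s2→{s0}, s4→∅, s5→{s4, s5, s7}, s6→{s0, s1, s2}, s7→{s1, s6}; union {s0, s1, s2, s4, s5, s6, s7, s8}; ε-closure = {s0, s1, s2, s3, s4, s5, s6, s7, s8}.
Read 'c': s0→{s2, s6, s7, s8}, s1→{s7}, s2→{s0}, s3→{s3, s8}, s4→∅, s5→{s4, s5, s7}, s6→{s0, s1, s2}, s7→{s1, s6}, s8→∅; now {s0, s1, s2, s3, s4, s5, s6, s7, s8}.
Read 'b': s0→{s4, s6}, s1→∅, s2→{s7}, s3→{s0, s1, s6}, s4→{s5}, s5→{s4}, s6→{s2, s7}, s7→{s0, s2}, s8→{s0, s4}; now {s0, s1, s2, s4, s5, s6, s7}.
Read 'c': s0→{s2, s6, s7, s8}, s1→{s7}, s2→{s0}, s4→∅, s5→{s4, s5, s7}, s6→{s0, s1, s2}, s7→{s1, s6}; union {s0, s1, s2, s4, s5, s6, s7, s8}; ε-closure = {s0, s1, s2, s3, s4, s5, s6, s7, s8}.
That set has 9 states.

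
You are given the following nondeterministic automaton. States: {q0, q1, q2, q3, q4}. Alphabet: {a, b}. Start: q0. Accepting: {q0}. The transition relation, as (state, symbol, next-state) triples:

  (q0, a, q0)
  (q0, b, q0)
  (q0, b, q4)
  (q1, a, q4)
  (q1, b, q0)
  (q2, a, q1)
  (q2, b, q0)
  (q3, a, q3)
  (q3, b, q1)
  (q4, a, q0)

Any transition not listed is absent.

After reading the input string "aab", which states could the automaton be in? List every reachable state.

{q0, q4}

Start in {q0}.
Read 'a': q0→{q0}; now {q0}.
Read 'a': q0→{q0}; now {q0}.
Read 'b': q0→{q0, q4}; now {q0, q4}.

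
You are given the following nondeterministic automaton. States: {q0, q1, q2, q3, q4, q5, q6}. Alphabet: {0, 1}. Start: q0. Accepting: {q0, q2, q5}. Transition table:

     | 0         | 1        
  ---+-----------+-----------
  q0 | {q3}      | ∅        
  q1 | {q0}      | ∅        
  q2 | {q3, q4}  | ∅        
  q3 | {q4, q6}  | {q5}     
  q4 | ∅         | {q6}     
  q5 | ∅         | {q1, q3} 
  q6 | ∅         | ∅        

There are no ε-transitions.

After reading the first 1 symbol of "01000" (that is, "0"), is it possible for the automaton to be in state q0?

No

Start in {q0}.
Read '0': q0→{q3}; now {q3}.
State q0 is not in {q3}.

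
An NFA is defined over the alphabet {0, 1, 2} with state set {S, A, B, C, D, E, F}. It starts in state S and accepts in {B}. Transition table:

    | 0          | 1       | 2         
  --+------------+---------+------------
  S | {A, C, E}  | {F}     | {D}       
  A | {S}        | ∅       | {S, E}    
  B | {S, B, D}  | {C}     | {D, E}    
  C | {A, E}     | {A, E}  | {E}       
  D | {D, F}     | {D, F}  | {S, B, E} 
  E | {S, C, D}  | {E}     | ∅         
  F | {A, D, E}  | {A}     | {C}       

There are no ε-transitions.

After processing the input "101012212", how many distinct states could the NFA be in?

4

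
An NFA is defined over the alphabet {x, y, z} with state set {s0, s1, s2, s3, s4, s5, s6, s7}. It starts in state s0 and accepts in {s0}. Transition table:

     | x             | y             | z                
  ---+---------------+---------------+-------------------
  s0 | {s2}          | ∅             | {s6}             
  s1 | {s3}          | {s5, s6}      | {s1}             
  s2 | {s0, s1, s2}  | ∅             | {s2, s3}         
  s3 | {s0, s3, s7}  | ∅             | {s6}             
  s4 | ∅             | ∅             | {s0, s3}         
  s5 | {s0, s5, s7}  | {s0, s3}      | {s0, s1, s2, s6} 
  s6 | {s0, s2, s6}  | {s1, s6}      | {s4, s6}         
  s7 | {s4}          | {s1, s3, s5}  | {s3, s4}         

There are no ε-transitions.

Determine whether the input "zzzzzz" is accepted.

Start in {s0}.
Read 'z': {s0} → {s6}.
Read 'z': {s6} → {s4, s6}.
Read 'z': {s4, s6} → {s0, s3, s4, s6}.
Read 'z': {s0, s3, s4, s6} → {s0, s3, s4, s6}.
Read 'z': {s0, s3, s4, s6} → {s0, s3, s4, s6}.
Read 'z': {s0, s3, s4, s6} → {s0, s3, s4, s6}.
The final set {s0, s3, s4, s6} contains the accepting state s0.

Yes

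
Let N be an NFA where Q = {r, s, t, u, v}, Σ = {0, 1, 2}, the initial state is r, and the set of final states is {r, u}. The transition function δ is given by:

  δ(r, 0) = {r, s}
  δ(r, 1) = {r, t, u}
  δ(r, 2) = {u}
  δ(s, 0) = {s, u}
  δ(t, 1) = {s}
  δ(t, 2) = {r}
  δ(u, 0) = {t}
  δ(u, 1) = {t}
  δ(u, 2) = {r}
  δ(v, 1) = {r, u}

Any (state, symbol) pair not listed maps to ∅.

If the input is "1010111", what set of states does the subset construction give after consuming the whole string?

{r, s, t, u}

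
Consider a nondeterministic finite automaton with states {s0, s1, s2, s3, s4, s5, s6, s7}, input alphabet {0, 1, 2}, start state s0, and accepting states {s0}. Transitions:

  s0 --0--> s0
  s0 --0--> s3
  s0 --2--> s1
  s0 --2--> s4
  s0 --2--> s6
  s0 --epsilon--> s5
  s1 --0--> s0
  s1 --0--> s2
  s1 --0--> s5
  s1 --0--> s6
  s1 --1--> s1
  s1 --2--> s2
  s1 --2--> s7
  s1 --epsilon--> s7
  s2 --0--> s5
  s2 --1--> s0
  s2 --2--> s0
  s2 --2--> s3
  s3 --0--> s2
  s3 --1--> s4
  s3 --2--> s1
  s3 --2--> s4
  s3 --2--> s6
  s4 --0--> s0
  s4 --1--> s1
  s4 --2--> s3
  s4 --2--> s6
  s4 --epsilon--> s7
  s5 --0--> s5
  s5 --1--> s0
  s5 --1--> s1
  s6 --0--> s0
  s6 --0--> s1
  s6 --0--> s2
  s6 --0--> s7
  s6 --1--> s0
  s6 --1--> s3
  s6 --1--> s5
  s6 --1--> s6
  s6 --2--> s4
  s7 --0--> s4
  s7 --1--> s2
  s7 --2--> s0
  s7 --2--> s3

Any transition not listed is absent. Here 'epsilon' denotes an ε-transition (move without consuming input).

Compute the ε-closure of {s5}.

{s5}

Begin with {s5}.
No ε-moves leave this set, so the closure equals the set itself.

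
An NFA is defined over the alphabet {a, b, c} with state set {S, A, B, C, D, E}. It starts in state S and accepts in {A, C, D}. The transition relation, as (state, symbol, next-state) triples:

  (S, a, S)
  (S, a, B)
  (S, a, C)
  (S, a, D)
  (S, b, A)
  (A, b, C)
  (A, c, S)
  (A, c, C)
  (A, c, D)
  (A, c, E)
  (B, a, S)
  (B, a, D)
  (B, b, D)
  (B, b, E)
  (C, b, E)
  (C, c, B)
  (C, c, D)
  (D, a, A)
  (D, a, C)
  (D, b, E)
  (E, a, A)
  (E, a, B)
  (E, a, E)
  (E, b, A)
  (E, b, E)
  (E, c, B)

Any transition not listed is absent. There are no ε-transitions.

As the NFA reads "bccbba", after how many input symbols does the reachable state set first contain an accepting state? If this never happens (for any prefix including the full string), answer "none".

1

Start in {S}.
Read 'b': {S} → {A}.
None of the earlier sets intersect F, but {A} does.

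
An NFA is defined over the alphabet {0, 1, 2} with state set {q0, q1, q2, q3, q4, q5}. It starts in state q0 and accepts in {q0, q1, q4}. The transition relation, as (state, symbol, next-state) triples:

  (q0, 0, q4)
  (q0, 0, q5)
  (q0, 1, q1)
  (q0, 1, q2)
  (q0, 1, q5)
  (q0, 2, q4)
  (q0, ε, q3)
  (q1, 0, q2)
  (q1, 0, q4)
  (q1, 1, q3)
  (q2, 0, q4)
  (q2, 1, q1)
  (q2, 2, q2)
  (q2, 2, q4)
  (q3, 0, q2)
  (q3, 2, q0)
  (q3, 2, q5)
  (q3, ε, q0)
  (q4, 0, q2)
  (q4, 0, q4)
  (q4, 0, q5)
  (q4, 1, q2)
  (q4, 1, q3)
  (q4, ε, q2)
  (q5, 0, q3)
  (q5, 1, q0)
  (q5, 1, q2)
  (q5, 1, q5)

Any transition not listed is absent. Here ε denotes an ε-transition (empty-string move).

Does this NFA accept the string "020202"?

Start: ε-closure({q0}) = {q0, q3}.
Read '0': {q0, q3} → {q2, q4, q5}.
Read '2': {q2, q4, q5} → {q2, q4}.
Read '0': {q2, q4} → {q2, q4, q5}.
Read '2': {q2, q4, q5} → {q2, q4}.
Read '0': {q2, q4} → {q2, q4, q5}.
Read '2': {q2, q4, q5} → {q2, q4}.
The final set {q2, q4} contains the accepting state q4.

Yes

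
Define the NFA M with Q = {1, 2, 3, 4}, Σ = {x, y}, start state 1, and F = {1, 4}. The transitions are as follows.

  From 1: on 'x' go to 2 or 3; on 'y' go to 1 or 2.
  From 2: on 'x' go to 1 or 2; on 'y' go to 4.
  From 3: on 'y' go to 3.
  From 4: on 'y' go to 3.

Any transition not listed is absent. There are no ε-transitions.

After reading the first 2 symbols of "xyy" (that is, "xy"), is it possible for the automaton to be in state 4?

Start in {1}.
Read 'x': {1} → {2, 3}.
Read 'y': {2, 3} → {3, 4}.
State 4 is in {3, 4}.

Yes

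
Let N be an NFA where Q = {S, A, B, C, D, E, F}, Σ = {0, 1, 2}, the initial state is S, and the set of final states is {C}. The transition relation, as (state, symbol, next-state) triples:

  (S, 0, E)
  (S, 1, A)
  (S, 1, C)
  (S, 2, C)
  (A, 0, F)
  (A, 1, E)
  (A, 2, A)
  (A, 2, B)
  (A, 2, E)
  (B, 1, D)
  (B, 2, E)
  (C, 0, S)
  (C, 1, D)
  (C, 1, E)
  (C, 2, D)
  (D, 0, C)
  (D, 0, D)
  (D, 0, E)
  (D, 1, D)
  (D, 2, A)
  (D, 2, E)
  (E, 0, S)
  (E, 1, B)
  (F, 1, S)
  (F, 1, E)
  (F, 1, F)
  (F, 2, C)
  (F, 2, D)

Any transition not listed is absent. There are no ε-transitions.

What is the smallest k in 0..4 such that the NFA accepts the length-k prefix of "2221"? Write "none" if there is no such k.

Start in {S}.
Read '2': {S} → {C}.
None of the earlier sets intersect F, but {C} does.

1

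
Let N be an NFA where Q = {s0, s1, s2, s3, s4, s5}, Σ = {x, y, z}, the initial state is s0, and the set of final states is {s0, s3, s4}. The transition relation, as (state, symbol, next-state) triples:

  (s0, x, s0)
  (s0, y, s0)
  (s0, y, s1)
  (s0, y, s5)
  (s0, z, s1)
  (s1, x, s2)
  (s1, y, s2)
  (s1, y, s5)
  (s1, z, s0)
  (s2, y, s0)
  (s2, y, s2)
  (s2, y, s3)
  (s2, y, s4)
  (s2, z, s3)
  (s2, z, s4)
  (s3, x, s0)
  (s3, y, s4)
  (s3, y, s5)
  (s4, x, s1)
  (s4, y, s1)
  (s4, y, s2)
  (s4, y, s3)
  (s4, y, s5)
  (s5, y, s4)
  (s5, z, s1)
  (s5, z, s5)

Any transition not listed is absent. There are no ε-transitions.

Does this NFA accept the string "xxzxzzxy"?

No

Start in {s0}.
Read 'x': s0→{s0}; now {s0}.
Read 'x': s0→{s0}; now {s0}.
Read 'z': s0→{s1}; now {s1}.
Read 'x': s1→{s2}; now {s2}.
Read 'z': s2→{s3, s4}; now {s3, s4}.
Read 'z': s3→∅, s4→∅; now ∅.
The set is empty and remains empty for the remaining 2 symbols.
The final set ∅ contains no accepting state.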